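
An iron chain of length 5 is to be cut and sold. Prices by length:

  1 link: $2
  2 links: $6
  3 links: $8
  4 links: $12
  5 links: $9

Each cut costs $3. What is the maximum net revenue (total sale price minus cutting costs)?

11

Build v[k] bottom-up: v[k] = max over allowed piece i of (p[i] + v[k−i]) − 3 per cut.
v[1] = 2
v[2] = max(2+2-3, 6+0) = 6
v[3] = max(2+6-3, 6+2-3, 8+0) = 8
v[4] = max(2+8-3, 6+6-3, 8+2-3, 12+0) = 12
v[5] = max(2+12-3, 6+8-3, 8+6-3, 12+2-3, 9+0) = 11
One optimal plan: pieces 4 + 1 (1 cut) → $14 − $3 = $11.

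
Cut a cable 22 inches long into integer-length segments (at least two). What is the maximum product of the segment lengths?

Let f[k] be the best product for length k (with at least one cut). For each first piece i, the rest contributes max(k−i, f[k−i]).
f[2] = 1×max(1,0) = 1×1 = 1
f[3] = 1×max(2,1) = 1×2 = 2
f[4] = 2×max(2,1) = 2×2 = 4
f[5] = 2×max(3,2) = 2×3 = 6
f[6] = 3×max(3,2) = 3×3 = 9
f[7] = 2×max(5,6) = 2×6 = 12
f[8] = 2×max(6,9) = 2×9 = 18
f[9] = 3×max(6,9) = 3×9 = 27
f[10] = 2×max(8,18) = 2×18 = 36
f[11] = 2×max(9,27) = 2×27 = 54
f[12] = 3×max(9,27) = 3×27 = 81
f[13] = 2×max(11,54) = 2×54 = 108
f[14] = 2×max(12,81) = 2×81 = 162
f[15] = 3×max(12,81) = 3×81 = 243
f[16] = 2×max(14,162) = 2×162 = 324
f[17] = 2×max(15,243) = 2×243 = 486
f[18] = 3×max(15,243) = 3×243 = 729
f[19] = 2×max(17,486) = 2×486 = 972
f[20] = 2×max(18,729) = 2×729 = 1458
f[21] = 3×max(18,729) = 3×729 = 2187
f[22] = 2×max(20,1458) = 2×1458 = 2916
One optimal split: 3 + 3 + 3 + 3 + 3 + 3 + 2 + 2; product 3×3×3×3×3×3×2×2 = 2916.

2916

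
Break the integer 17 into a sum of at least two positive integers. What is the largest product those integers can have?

486

Define P[k] = max over 1≤i<k of i · max(k−i, P[k−i]); the inner max lets the remainder stay uncut if that's better.
P[2] = 1·max(1,0) = 1·1 = 1
P[3] = 1·max(2,1) = 1·2 = 2
P[4] = 2·max(2,1) = 2·2 = 4
P[5] = 2·max(3,2) = 2·3 = 6
P[6] = 3·max(3,2) = 3·3 = 9
P[7] = 2·max(5,6) = 2·6 = 12
P[8] = 2·max(6,9) = 2·9 = 18
P[9] = 3·max(6,9) = 3·9 = 27
P[10] = 2·max(8,18) = 2·18 = 36
P[11] = 2·max(9,27) = 2·27 = 54
P[12] = 3·max(9,27) = 3·27 = 81
P[13] = 2·max(11,54) = 2·54 = 108
P[14] = 2·max(12,81) = 2·81 = 162
P[15] = 3·max(12,81) = 3·81 = 243
P[16] = 2·max(14,162) = 2·162 = 324
P[17] = 2·max(15,243) = 2·243 = 486
One optimal split: 3 + 3 + 3 + 3 + 3 + 2; product 3·3·3·3·3·2 = 486.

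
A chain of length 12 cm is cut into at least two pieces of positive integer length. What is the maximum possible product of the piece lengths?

81

Define f[k] = max over 1≤i<k of i · max(k−i, f[k−i]); the inner max lets the remainder stay uncut if that's better.
f[2] = 1·max(1,0) = 1·1 = 1
f[3] = max(1·2, 2·1) = 2
f[4] = max(1·3, 2·2, 3·1) = 4
f[5] = max(1·4, 2·3, 3·2, 4·1) = 6
f[6] = max(1·6, 2·4, 3·3, 4·2, 5·1) = 9
f[7] = max(1·9, 2·6, 3·4, 4·3, 5·2, 6·1) = 12
f[8] = max(1·12, 2·9, 3·6, …, 6·2, 7·1) = 18
f[9] = max(1·18, 2·12, 3·9, …, 7·2, 8·1) = 27
f[10] = max(1·27, 2·18, 3·12, …, 8·2, 9·1) = 36
f[11] = max(1·36, 2·27, 3·18, …, 9·2, 10·1) = 54
f[12] = max(1·54, 2·36, 3·27, …, 10·2, 11·1) = 81
One optimal split: 3 + 3 + 3 + 3; product 3·3·3·3 = 81.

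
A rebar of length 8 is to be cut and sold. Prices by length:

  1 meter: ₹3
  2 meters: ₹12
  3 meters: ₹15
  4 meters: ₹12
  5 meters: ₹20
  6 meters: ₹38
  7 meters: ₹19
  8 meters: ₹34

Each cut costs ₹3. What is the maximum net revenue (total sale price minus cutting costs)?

Let net[k] be the best obtainable value from length k. For each k, try every first piece i and keep the best of price[i] + net[k−i] minus the 3 cut fee when i<k.
net[1] = 3
net[2] = 12
net[3] = 15
net[4] = 21  (first piece 2, then net[2]=12)
net[5] = 24  (first piece 2, then net[3]=15)
net[6] = 38
net[7] = 38  (first piece 1, then net[6]=38)
net[8] = 47  (first piece 2, then net[6]=38)
One optimal plan: pieces 6 + 2 (1 cut) → ₹50 − ₹3 = ₹47.

47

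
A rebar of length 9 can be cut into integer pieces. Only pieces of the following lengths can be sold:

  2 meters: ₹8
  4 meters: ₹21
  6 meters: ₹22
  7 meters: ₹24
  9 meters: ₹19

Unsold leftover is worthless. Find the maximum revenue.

Consider every possible first cut. r[k] is the best of p[i]+r[k−i] over all sellable i≤k.
r[1] = 0
r[2] = 8
r[3] = 8
r[4] = 21
r[5] = 21
r[6] = 29  (first piece 2, then r[4]=21)
r[7] = 29
r[8] = 42  (first piece 4, then r[4]=21)
r[9] = 42
One optimal cutting: pieces 4 + 4 with 1 meter of scrap → ₹42.

42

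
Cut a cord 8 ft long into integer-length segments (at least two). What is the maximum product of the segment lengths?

18

Define m[k] = max over 1≤i<k of i · max(k−i, m[k−i]); the inner max lets the remainder stay uncut if that's better.
m[2] = 1×max(1,0) = 1×1 = 1
m[3] = max(1×2, 2×1) = 2
m[4] = max(1×3, 2×2, 3×1) = 4
m[5] = max(1×4, 2×3, 3×2, 4×1) = 6
m[6] = max(1×6, 2×4, 3×3, 4×2, 5×1) = 9
m[7] = max(1×9, 2×6, 3×4, 4×3, 5×2, 6×1) = 12
m[8] = max(1×12, 2×9, 3×6, …, 6×2, 7×1) = 18
One optimal split: 3 + 3 + 2; product 3×3×2 = 18.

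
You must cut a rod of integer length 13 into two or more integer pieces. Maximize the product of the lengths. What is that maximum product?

Let g[k] be the best product for length k (with at least one cut). For each first piece i, the rest contributes max(k−i, g[k−i]).
g[2] = 1×max(1,0) = 1×1 = 1
g[3] = max(1×2, 2×1) = 2
g[4] = max(1×3, 2×2, 3×1) = 4
g[5] = max(1×4, 2×3, 3×2, 4×1) = 6
g[6] = max(1×6, 2×4, 3×3, 4×2, 5×1) = 9
g[7] = max(1×9, 2×6, 3×4, 4×3, 5×2, 6×1) = 12
g[8] = max(1×12, 2×9, 3×6, …, 6×2, 7×1) = 18
g[9] = max(1×18, 2×12, 3×9, …, 7×2, 8×1) = 27
g[10] = max(1×27, 2×18, 3×12, …, 8×2, 9×1) = 36
g[11] = max(1×36, 2×27, 3×18, …, 9×2, 10×1) = 54
g[12] = max(1×54, 2×36, 3×27, …, 10×2, 11×1) = 81
g[13] = max(1×81, 2×54, 3×36, …, 11×2, 12×1) = 108
One optimal split: 3 + 3 + 3 + 2 + 2; product 3×3×3×2×2 = 108.

108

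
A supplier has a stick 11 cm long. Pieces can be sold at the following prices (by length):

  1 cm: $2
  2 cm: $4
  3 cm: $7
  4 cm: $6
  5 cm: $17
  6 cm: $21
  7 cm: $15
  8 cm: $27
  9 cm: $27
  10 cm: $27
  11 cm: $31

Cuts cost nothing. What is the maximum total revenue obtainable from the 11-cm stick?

38

Build R[k] bottom-up: R[k] = max over allowed piece i of (p[i] + R[k−i]).
R[1] = 2
R[2] = max(2+2, 4+0) = 4
R[3] = max(2+4, 4+2, 7+0) = 7
R[4] = max(2+7, 4+4, 7+2, 6+0) = 9
R[5] = max(2+9, 4+7, 7+4, 6+2, 17+0) = 17
R[6] = max(2+17, 4+9, 7+7, 6+4, 17+2, 21+0) = 21
R[7] = max(2+21, 4+17, 7+9, …, 21+2, 15+0) = 23
R[8] = max(2+23, 4+21, 7+17, …, 15+2, 27+0) = 27
R[9] = max(2+27, 4+23, 7+21, …, 27+2, 27+0) = 29
R[10] = max(2+29, 4+27, 7+23, …, 27+2, 27+0) = 34
R[11] = max(2+34, 4+29, 7+27, …, 27+2, 31+0) = 38
One optimal cutting: 6 + 5 → $21 + $17 = $38.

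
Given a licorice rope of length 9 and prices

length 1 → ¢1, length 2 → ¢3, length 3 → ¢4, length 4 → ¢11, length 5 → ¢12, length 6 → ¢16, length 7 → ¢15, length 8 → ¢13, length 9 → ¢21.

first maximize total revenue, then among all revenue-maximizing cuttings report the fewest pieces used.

Let r[k] be the best obtainable value from length k. For each k, try every first piece i and keep the best of price[i] + r[k−i].
r[1] = 1
r[2] = max(1+1, 3+0) = 3
r[3] = max(1+3, 3+1, 4+0) = 4
r[4] = max(1+4, 3+3, 4+1, 11+0) = 11
r[5] = max(1+11, 3+4, 4+3, 11+1, 12+0) = 12
r[6] = max(1+12, 3+11, 4+4, 11+3, 12+1, 16+0) = 16
r[7] = max(1+16, 3+12, 4+11, …, 16+1, 15+0) = 17
r[8] = max(1+17, 3+16, 4+12, …, 15+1, 13+0) = 22
r[9] = max(1+22, 3+17, 4+16, …, 13+1, 21+0) = 23
Maximum revenue is ¢23.
Now minimize piece count subject to staying optimal: for each k, pieces[k] = 1 + min over i with p[i]+r[k−i]=r[k] of pieces[k−i].
pieces[6] = 1
pieces[7] = 2
pieces[8] = 2
pieces[9] = 2

2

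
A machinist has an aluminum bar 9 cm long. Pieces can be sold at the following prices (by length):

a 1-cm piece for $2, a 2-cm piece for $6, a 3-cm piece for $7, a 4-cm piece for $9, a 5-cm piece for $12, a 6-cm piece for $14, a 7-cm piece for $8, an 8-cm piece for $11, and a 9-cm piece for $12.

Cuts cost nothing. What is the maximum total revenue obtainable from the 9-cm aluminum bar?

26

Build best[k] bottom-up: best[k] = max over allowed piece i of (p[i] + best[k−i]).
best[1] = 2
best[2] = 6
best[3] = 8  (first piece 1, then best[2]=6)
best[4] = 12  (first piece 2, then best[2]=6)
best[5] = 14  (first piece 1, then best[4]=12)
best[6] = 18  (first piece 2, then best[4]=12)
best[7] = 20  (first piece 1, then best[6]=18)
best[8] = 24  (first piece 2, then best[6]=18)
best[9] = 26  (first piece 1, then best[8]=24)
One optimal cutting: 2 + 2 + 2 + 2 + 1 → $6 + $6 + $6 + $6 + $2 = $26.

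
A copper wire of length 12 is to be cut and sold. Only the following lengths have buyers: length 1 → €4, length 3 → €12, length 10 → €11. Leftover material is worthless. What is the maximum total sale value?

Build f[k] bottom-up: f[k] = max over allowed piece i of (p[i] + f[k−i]).
f[1] = 4
f[2] = 8  (first piece 1, then f[1]=4)
f[3] = 12  (first piece 1, then f[2]=8)
f[4] = 16  (first piece 1, then f[3]=12)
f[5] = 20  (first piece 1, then f[4]=16)
f[6] = 24  (first piece 1, then f[5]=20)
f[7] = 28  (first piece 1, then f[6]=24)
f[8] = 32  (first piece 1, then f[7]=28)
f[9] = 36  (first piece 1, then f[8]=32)
f[10] = 40  (first piece 1, then f[9]=36)
f[11] = 44  (first piece 1, then f[10]=40)
f[12] = 48  (first piece 1, then f[11]=44)
One optimal cutting: 1 + 1 + 1 + 1 + 1 + 1 + 1 + 1 + 1 + 1 + 1 + 1 → €48.

48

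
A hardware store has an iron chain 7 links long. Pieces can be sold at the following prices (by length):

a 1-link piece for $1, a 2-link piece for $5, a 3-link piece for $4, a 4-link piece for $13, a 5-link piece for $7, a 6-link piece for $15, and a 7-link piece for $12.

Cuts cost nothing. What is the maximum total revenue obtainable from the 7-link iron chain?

19

Build r[k] bottom-up: r[k] = max over allowed piece i of (p[i] + r[k−i]).
r[1] = 1
r[2] = 5
r[3] = 6  (first piece 1, then r[2]=5)
r[4] = 13
r[5] = 14  (first piece 1, then r[4]=13)
r[6] = 18  (first piece 2, then r[4]=13)
r[7] = 19  (first piece 1, then r[6]=18)
One optimal cutting: 4 + 2 + 1 → $13 + $5 + $1 = $19.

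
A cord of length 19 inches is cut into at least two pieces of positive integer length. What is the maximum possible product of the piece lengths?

Define m[k] = max over 1≤i<k of i · max(k−i, m[k−i]); the inner max lets the remainder stay uncut if that's better.
Small cases: m[2]=1, m[3]=2, m[4]=4, m[5]=6, m[6]=9, m[7]=12, m[8]=18, m[9]=27, m[10]=36, m[11]=54.
m[12] = 3×max(9,27) = 3×27 = 81
m[13] = 2×max(11,54) = 2×54 = 108
m[14] = 2×max(12,81) = 2×81 = 162
m[15] = 3×max(12,81) = 3×81 = 243
m[16] = 2×max(14,162) = 2×162 = 324
m[17] = 2×max(15,243) = 2×243 = 486
m[18] = 3×max(15,243) = 3×243 = 729
m[19] = 2×max(17,486) = 2×486 = 972
One optimal split: 3 + 3 + 3 + 3 + 3 + 2 + 2; product 3×3×3×3×3×2×2 = 972.

972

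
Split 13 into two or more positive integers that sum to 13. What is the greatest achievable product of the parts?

108

Let m[k] be the best product for length k (with at least one cut). For each first piece i, the rest contributes max(k−i, m[k−i]).
Small cases: m[2]=1, m[3]=2, m[4]=4, m[5]=6, m[6]=9.
m[7] = max(1×9, 2×6, 3×4, 4×3, 5×2, 6×1) = 12
m[8] = max(1×12, 2×9, 3×6, …, 6×2, 7×1) = 18
m[9] = max(1×18, 2×12, 3×9, …, 7×2, 8×1) = 27
m[10] = max(1×27, 2×18, 3×12, …, 8×2, 9×1) = 36
m[11] = max(1×36, 2×27, 3×18, …, 9×2, 10×1) = 54
m[12] = max(1×54, 2×36, 3×27, …, 10×2, 11×1) = 81
m[13] = max(1×81, 2×54, 3×36, …, 11×2, 12×1) = 108
One optimal split: 3 + 3 + 3 + 2 + 2; product 3×3×3×2×2 = 108.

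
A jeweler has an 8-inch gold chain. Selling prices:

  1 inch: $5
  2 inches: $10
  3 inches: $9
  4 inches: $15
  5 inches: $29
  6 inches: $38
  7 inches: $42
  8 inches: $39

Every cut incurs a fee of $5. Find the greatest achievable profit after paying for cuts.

43

Consider every possible first cut. r[k] is the best of p[i]+r[k−i] over all sellable i≤k, charging 5 whenever i<k.
r[1] = 5
r[2] = max(5+5-5, 10+0) = 10
r[3] = max(5+10-5, 10+5-5, 9+0) = 10
r[4] = max(5+10-5, 10+10-5, 9+5-5, 15+0) = 15
r[5] = max(5+15-5, 10+10-5, 9+10-5, 15+5-5, 29+0) = 29
r[6] = max(5+29-5, 10+15-5, 9+10-5, 15+10-5, 29+5-5, 38+0) = 38
r[7] = max(5+38-5, 10+29-5, 9+15-5, …, 38+5-5, 42+0) = 42
r[8] = max(5+42-5, 10+38-5, 9+29-5, …, 42+5-5, 39+0) = 43
One optimal plan: pieces 6 + 2 (1 cut) → $48 − $5 = $43.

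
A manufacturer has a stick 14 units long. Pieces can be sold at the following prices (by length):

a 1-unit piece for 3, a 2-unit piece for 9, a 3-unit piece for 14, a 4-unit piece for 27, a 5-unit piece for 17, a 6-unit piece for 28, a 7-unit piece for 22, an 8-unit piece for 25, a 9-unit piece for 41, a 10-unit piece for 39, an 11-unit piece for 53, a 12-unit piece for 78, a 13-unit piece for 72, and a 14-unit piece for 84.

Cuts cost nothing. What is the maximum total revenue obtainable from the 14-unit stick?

90

Let best[k] be the best obtainable value from length k. For each k, try every first piece i and keep the best of price[i] + best[k−i].
best[1] = 3
best[2] = max(3+3, 9+0) = 9
best[3] = max(3+9, 9+3, 14+0) = 14
best[4] = max(3+14, 9+9, 14+3, 27+0) = 27
best[5] = max(3+27, 9+14, 14+9, 27+3, 17+0) = 30
best[6] = max(3+30, 9+27, 14+14, 27+9, 17+3, 28+0) = 36
best[7] = max(3+36, 9+30, 14+27, …, 28+3, 22+0) = 41
best[8] = max(3+41, 9+36, 14+30, …, 22+3, 25+0) = 54
best[9] = max(3+54, 9+41, 14+36, …, 25+3, 41+0) = 57
best[10] = max(3+57, 9+54, 14+41, …, 41+3, 39+0) = 63
best[11] = max(3+63, 9+57, 14+54, …, 39+3, 53+0) = 68
best[12] = max(3+68, 9+63, 14+57, …, 53+3, 78+0) = 81
best[13] = max(3+81, 9+68, 14+63, …, 78+3, 72+0) = 84
best[14] = max(3+84, 9+81, 14+68, …, 72+3, 84+0) = 90
One optimal cutting: 4 + 4 + 4 + 2 → 27 + 27 + 27 + 9 = 90.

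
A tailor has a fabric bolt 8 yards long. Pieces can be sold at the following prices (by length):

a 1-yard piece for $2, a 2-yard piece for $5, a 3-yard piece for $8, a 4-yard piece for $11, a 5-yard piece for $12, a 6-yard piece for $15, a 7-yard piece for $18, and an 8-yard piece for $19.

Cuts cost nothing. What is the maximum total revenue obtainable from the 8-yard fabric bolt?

22

Let R[k] be the best obtainable value from length k. For each k, try every first piece i and keep the best of price[i] + R[k−i].
R[1] = 2
R[2] = max(2+2, 5+0) = 5
R[3] = max(2+5, 5+2, 8+0) = 8
R[4] = max(2+8, 5+5, 8+2, 11+0) = 11
R[5] = max(2+11, 5+8, 8+5, 11+2, 12+0) = 13
R[6] = max(2+13, 5+11, 8+8, 11+5, 12+2, 15+0) = 16
R[7] = max(2+16, 5+13, 8+11, …, 15+2, 18+0) = 19
R[8] = max(2+19, 5+16, 8+13, …, 18+2, 19+0) = 22
One optimal cutting: 4 + 4 → $11 + $11 = $22.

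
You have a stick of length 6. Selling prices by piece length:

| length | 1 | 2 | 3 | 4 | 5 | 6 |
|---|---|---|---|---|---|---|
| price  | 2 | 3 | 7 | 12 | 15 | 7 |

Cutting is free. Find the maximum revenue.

Consider every possible first cut. r[k] is the best of p[i]+r[k−i] over all sellable i≤k.
r[1] = 2
r[2] = max(2+2, 3+0) = 4
r[3] = max(2+4, 3+2, 7+0) = 7
r[4] = max(2+7, 3+4, 7+2, 12+0) = 12
r[5] = max(2+12, 3+7, 7+4, 12+2, 15+0) = 15
r[6] = max(2+15, 3+12, 7+7, 12+4, 15+2, 7+0) = 17
One optimal cutting: 5 + 1 → $15 + $2 = $17.

17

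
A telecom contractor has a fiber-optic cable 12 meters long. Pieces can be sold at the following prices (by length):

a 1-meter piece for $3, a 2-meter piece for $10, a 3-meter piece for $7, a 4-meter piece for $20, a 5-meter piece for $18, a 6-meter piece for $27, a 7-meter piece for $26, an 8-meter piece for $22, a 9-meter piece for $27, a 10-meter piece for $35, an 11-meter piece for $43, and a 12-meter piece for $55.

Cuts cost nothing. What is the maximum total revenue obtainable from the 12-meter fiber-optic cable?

Let R[k] be the best obtainable value from length k. For each k, try every first piece i and keep the best of price[i] + R[k−i].
R[1] = 3
R[2] = max(3+3, 10+0) = 10
R[3] = max(3+10, 10+3, 7+0) = 13
R[4] = max(3+13, 10+10, 7+3, 20+0) = 20
R[5] = max(3+20, 10+13, 7+10, 20+3, 18+0) = 23
R[6] = max(3+23, 10+20, 7+13, 20+10, 18+3, 27+0) = 30
R[7] = max(3+30, 10+23, 7+20, …, 27+3, 26+0) = 33
R[8] = max(3+33, 10+30, 7+23, …, 26+3, 22+0) = 40
R[9] = max(3+40, 10+33, 7+30, …, 22+3, 27+0) = 43
R[10] = max(3+43, 10+40, 7+33, …, 27+3, 35+0) = 50
R[11] = max(3+50, 10+43, 7+40, …, 35+3, 43+0) = 53
R[12] = max(3+53, 10+50, 7+43, …, 43+3, 55+0) = 60
One optimal cutting: 2 + 2 + 2 + 2 + 2 + 2 → $10 + $10 + $10 + $10 + $10 + $10 = $60.

60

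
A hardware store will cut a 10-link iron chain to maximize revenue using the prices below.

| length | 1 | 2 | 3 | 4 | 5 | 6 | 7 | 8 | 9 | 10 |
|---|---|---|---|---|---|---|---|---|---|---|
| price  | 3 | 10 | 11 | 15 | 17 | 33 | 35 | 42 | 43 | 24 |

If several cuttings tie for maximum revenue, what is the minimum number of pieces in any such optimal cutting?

3

Let r[k] be the best obtainable value from length k. For each k, try every first piece i and keep the best of price[i] + r[k−i].
r[1] = 3
r[2] = max(3+3, 10+0) = 10
r[3] = max(3+10, 10+3, 11+0) = 13
r[4] = max(3+13, 10+10, 11+3, 15+0) = 20
r[5] = max(3+20, 10+13, 11+10, 15+3, 17+0) = 23
r[6] = max(3+23, 10+20, 11+13, 15+10, 17+3, 33+0) = 33
r[7] = max(3+33, 10+23, 11+20, …, 33+3, 35+0) = 36
r[8] = max(3+36, 10+33, 11+23, …, 35+3, 42+0) = 43
r[9] = max(3+43, 10+36, 11+33, …, 42+3, 43+0) = 46
r[10] = max(3+46, 10+43, 11+36, …, 43+3, 24+0) = 53
Maximum revenue is $53.
Now minimize piece count subject to staying optimal: for each k, pieces[k] = 1 + min over i with p[i]+r[k−i]=r[k] of pieces[k−i].
pieces[7] = 2
pieces[8] = 2
pieces[9] = 3
pieces[10] = 3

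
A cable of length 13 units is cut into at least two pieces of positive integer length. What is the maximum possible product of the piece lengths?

Define P[k] = max over 1≤i<k of i · max(k−i, P[k−i]); the inner max lets the remainder stay uncut if that's better.
Small cases: P[2]=1, P[3]=2, P[4]=4, P[5]=6, P[6]=9, P[7]=12.
P[8] = 2·max(6,9) = 2·9 = 18
P[9] = 3·max(6,9) = 3·9 = 27
P[10] = 2·max(8,18) = 2·18 = 36
P[11] = 2·max(9,27) = 2·27 = 54
P[12] = 3·max(9,27) = 3·27 = 81
P[13] = 2·max(11,54) = 2·54 = 108
One optimal split: 3 + 3 + 3 + 2 + 2; product 3·3·3·2·2 = 108.

108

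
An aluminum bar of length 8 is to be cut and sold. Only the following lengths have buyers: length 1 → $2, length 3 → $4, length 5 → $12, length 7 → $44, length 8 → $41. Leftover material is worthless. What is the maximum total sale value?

Consider every possible first cut. r[k] is the best of p[i]+r[k−i] over all sellable i≤k.
r[1] = 2
r[2] = 4  (first piece 1, then r[1]=2)
r[3] = max(2+4, 4+0) = 6
r[4] = max(2+6, 4+2) = 8
r[5] = max(2+8, 4+4, 12+0) = 12
r[6] = max(2+12, 4+6, 12+2) = 14
r[7] = max(2+14, 4+8, 12+4, 44+0) = 44
r[8] = max(2+44, 4+12, 12+6, 44+2, 41+0) = 46
One optimal cutting: 7 + 1 → $46.

46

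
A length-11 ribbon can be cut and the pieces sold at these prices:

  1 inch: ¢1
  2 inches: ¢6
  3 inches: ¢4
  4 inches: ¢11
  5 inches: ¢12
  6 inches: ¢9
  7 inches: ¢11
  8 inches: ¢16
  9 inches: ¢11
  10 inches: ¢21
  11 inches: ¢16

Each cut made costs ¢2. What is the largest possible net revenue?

Consider every possible first cut. net[k] is the best of p[i]+net[k−i] over all sellable i≤k, charging 2 whenever i<k.
net[1] = 1
net[2] = 6
net[3] = 5  (first piece 1, then net[2]=6)
net[4] = 11
net[5] = 12
net[6] = 15  (first piece 2, then net[4]=11)
net[7] = 16  (first piece 2, then net[5]=12)
net[8] = 20  (first piece 4, then net[4]=11)
net[9] = 21  (first piece 4, then net[5]=12)
net[10] = 24  (first piece 2, then net[8]=20)
net[11] = 25  (first piece 2, then net[9]=21)
One optimal plan: pieces 5 + 4 + 2 (2 cuts) → ¢29 − ¢4 = ¢25.

25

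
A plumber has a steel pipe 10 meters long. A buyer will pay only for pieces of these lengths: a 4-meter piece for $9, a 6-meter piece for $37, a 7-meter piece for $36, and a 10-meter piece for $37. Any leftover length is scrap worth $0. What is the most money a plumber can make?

46

Consider every possible first cut. best[k] is the best of p[i]+best[k−i] over all sellable i≤k.
best[1] = 0
best[2] = 0
best[3] = 0
best[4] = 9
best[5] = 9
best[6] = max(9+0, 37+0) = 37
best[7] = max(9+0, 37+0, 36+0) = 37
best[8] = max(9+9, 37+0, 36+0) = 37
best[9] = max(9+9, 37+0, 36+0) = 37
best[10] = max(9+37, 37+9, 36+0, 37+0) = 46
One optimal cutting: 6 + 4 → $46.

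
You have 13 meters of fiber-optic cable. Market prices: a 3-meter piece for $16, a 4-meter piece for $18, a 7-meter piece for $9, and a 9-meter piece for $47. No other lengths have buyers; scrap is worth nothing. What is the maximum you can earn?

Build r[k] bottom-up: r[k] = max over allowed piece i of (p[i] + r[k−i]).
r[1] = 0
r[2] = 0
r[3] = 16
r[4] = 18
r[5] = 18
r[6] = 32  (first piece 3, then r[3]=16)
r[7] = 34  (first piece 3, then r[4]=18)
r[8] = 36  (first piece 4, then r[4]=18)
r[9] = 48  (first piece 3, then r[6]=32)
r[10] = 50  (first piece 3, then r[7]=34)
r[11] = 52  (first piece 3, then r[8]=36)
r[12] = 64  (first piece 3, then r[9]=48)
r[13] = 66  (first piece 3, then r[10]=50)
One optimal cutting: 4 + 3 + 3 + 3 → $66.

66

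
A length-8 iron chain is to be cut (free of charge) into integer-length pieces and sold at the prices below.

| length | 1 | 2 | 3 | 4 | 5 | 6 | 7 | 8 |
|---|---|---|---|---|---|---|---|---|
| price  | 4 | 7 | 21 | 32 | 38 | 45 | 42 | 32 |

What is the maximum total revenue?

Consider every possible first cut. R[k] is the best of p[i]+R[k−i] over all sellable i≤k.
R[1] = 4
R[2] = 8  (first piece 1, then R[1]=4)
R[3] = 21
R[4] = 32
R[5] = 38
R[6] = 45
R[7] = 53  (first piece 3, then R[4]=32)
R[8] = 64  (first piece 4, then R[4]=32)
One optimal cutting: 4 + 4 → $32 + $32 = $64.

64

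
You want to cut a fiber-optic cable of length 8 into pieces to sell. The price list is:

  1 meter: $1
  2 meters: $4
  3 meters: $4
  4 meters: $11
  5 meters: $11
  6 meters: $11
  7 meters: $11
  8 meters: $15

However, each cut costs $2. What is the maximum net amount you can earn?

20

Build v[k] bottom-up: v[k] = max over allowed piece i of (p[i] + v[k−i]) − 2 per cut.
v[1] = 1
v[2] = 4
v[3] = 4
v[4] = 11
v[5] = 11
v[6] = 13  (first piece 2, then v[4]=11)
v[7] = 13  (first piece 2, then v[5]=11)
v[8] = 20  (first piece 4, then v[4]=11)
One optimal plan: pieces 4 + 4 (1 cut) → $22 − $2 = $20.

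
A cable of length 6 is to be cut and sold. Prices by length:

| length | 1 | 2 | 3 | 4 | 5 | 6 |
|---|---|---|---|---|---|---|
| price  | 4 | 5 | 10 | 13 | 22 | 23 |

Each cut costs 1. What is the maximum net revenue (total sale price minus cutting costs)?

Let v[k] be the best obtainable value from length k. For each k, try every first piece i and keep the best of price[i] + v[k−i] minus the 1 cut fee when i<k.
v[1] = 4
v[2] = 7  (first piece 1, then v[1]=4)
v[3] = 10  (first piece 1, then v[2]=7)
v[4] = 13  (first piece 1, then v[3]=10)
v[5] = 22
v[6] = 25  (first piece 1, then v[5]=22)
One optimal plan: pieces 5 + 1 (1 cut) → 26 − 1 = 25.

25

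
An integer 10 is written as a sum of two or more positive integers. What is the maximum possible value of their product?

Let f[k] be the best product for length k (with at least one cut). For each first piece i, the rest contributes max(k−i, f[k−i]).
f[2] = 1·max(1,0) = 1·1 = 1
f[3] = 1·max(2,1) = 1·2 = 2
f[4] = 2·max(2,1) = 2·2 = 4
f[5] = 2·max(3,2) = 2·3 = 6
f[6] = 3·max(3,2) = 3·3 = 9
f[7] = 2·max(5,6) = 2·6 = 12
f[8] = 2·max(6,9) = 2·9 = 18
f[9] = 3·max(6,9) = 3·9 = 27
f[10] = 2·max(8,18) = 2·18 = 36
One optimal split: 3 + 3 + 2 + 2; product 3·3·2·2 = 36.

36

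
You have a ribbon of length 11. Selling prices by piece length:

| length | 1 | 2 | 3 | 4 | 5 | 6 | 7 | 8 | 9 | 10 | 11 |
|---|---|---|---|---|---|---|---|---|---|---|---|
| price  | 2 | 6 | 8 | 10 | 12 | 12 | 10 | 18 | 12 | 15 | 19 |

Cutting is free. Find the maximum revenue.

32

Consider every possible first cut. R[k] is the best of p[i]+R[k−i] over all sellable i≤k.
R[1] = 2
R[2] = 6
R[3] = 8  (first piece 1, then R[2]=6)
R[4] = 12  (first piece 2, then R[2]=6)
R[5] = 14  (first piece 1, then R[4]=12)
R[6] = 18  (first piece 2, then R[4]=12)
R[7] = 20  (first piece 1, then R[6]=18)
R[8] = 24  (first piece 2, then R[6]=18)
R[9] = 26  (first piece 1, then R[8]=24)
R[10] = 30  (first piece 2, then R[8]=24)
R[11] = 32  (first piece 1, then R[10]=30)
One optimal cutting: 2 + 2 + 2 + 2 + 2 + 1 → ¢6 + ¢6 + ¢6 + ¢6 + ¢6 + ¢2 = ¢32.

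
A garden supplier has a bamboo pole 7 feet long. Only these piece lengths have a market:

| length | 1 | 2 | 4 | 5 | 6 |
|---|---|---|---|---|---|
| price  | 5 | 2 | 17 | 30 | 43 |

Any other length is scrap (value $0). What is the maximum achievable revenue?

Consider every possible first cut. f[k] is the best of p[i]+f[k−i] over all sellable i≤k.
f[1] = 5
f[2] = max(5+5, 2+0) = 10
f[3] = max(5+10, 2+5) = 15
f[4] = max(5+15, 2+10, 17+0) = 20
f[5] = max(5+20, 2+15, 17+5, 30+0) = 30
f[6] = max(5+30, 2+20, 17+10, 30+5, 43+0) = 43
f[7] = max(5+43, 2+30, 17+15, 30+10, 43+5) = 48
One optimal cutting: 6 + 1 → $48.

48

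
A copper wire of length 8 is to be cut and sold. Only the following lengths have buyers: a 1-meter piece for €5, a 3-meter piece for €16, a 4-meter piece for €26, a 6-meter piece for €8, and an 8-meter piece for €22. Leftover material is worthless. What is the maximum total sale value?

52

Build best[k] bottom-up: best[k] = max over allowed piece i of (p[i] + best[k−i]).
best[1] = 5
best[2] = 10  (first piece 1, then best[1]=5)
best[3] = 16
best[4] = 26
best[5] = 31  (first piece 1, then best[4]=26)
best[6] = 36  (first piece 1, then best[5]=31)
best[7] = 42  (first piece 3, then best[4]=26)
best[8] = 52  (first piece 4, then best[4]=26)
One optimal cutting: 4 + 4 → €52.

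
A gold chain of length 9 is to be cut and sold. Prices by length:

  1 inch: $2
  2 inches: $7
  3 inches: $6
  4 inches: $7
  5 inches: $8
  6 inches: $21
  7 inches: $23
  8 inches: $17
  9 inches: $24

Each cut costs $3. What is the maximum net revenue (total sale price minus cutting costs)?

27

Let net[k] be the best obtainable value from length k. For each k, try every first piece i and keep the best of price[i] + net[k−i] minus the 3 cut fee when i<k.
net[1] = 2
net[2] = 7
net[3] = 6  (first piece 1, then net[2]=7)
net[4] = 11  (first piece 2, then net[2]=7)
net[5] = 10  (first piece 1, then net[4]=11)
net[6] = 21
net[7] = 23
net[8] = 25  (first piece 2, then net[6]=21)
net[9] = 27  (first piece 2, then net[7]=23)
One optimal plan: pieces 7 + 2 (1 cut) → $30 − $3 = $27.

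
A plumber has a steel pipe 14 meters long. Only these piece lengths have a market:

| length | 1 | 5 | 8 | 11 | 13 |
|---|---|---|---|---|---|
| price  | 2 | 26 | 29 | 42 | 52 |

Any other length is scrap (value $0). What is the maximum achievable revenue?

60

Build r[k] bottom-up: r[k] = max over allowed piece i of (p[i] + r[k−i]).
r[1] = 2
r[2] = 4  (first piece 1, then r[1]=2)
r[3] = 6  (first piece 1, then r[2]=4)
r[4] = 8  (first piece 1, then r[3]=6)
r[5] = max(2+8, 26+0) = 26
r[6] = max(2+26, 26+2) = 28
r[7] = max(2+28, 26+4) = 30
r[8] = max(2+30, 26+6, 29+0) = 32
r[9] = max(2+32, 26+8, 29+2) = 34
r[10] = max(2+34, 26+26, 29+4) = 52
r[11] = max(2+52, 26+28, 29+6, 42+0) = 54
r[12] = max(2+54, 26+30, 29+8, 42+2) = 56
r[13] = max(2+56, 26+32, 29+26, 42+4, 52+0) = 58
r[14] = max(2+58, 26+34, 29+28, 42+6, 52+2) = 60
One optimal cutting: 5 + 5 + 1 + 1 + 1 + 1 → $60.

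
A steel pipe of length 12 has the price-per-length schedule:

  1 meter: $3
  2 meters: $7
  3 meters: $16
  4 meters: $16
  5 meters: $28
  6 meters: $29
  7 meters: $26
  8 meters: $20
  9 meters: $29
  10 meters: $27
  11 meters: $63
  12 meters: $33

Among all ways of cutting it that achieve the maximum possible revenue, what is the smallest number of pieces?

2

Build r[k] bottom-up: r[k] = max over allowed piece i of (p[i] + r[k−i]).
r[1] = 3
r[2] = max(3+3, 7+0) = 7
r[3] = max(3+7, 7+3, 16+0) = 16
r[4] = max(3+16, 7+7, 16+3, 16+0) = 19
r[5] = max(3+19, 7+16, 16+7, 16+3, 28+0) = 28
r[6] = max(3+28, 7+19, 16+16, 16+7, 28+3, 29+0) = 32
r[7] = max(3+32, 7+28, 16+19, …, 29+3, 26+0) = 35
r[8] = max(3+35, 7+32, 16+28, …, 26+3, 20+0) = 44
r[9] = max(3+44, 7+35, 16+32, …, 20+3, 29+0) = 48
r[10] = max(3+48, 7+44, 16+35, …, 29+3, 27+0) = 56
r[11] = max(3+56, 7+48, 16+44, …, 27+3, 63+0) = 63
r[12] = max(3+63, 7+56, 16+48, …, 63+3, 33+0) = 66
Maximum revenue is $66.
Now minimize piece count subject to staying optimal: for each k, pieces[k] = 1 + min over i with p[i]+r[k−i]=r[k] of pieces[k−i].
pieces[9] = 3
pieces[10] = 2
pieces[11] = 1
pieces[12] = 2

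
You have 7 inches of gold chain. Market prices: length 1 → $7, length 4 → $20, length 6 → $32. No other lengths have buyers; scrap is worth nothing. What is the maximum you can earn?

49

Build f[k] bottom-up: f[k] = max over allowed piece i of (p[i] + f[k−i]).
f[1] = 7
f[2] = 14  (first piece 1, then f[1]=7)
f[3] = 21  (first piece 1, then f[2]=14)
f[4] = 28  (first piece 1, then f[3]=21)
f[5] = 35  (first piece 1, then f[4]=28)
f[6] = 42  (first piece 1, then f[5]=35)
f[7] = 49  (first piece 1, then f[6]=42)
One optimal cutting: 1 + 1 + 1 + 1 + 1 + 1 + 1 → $49.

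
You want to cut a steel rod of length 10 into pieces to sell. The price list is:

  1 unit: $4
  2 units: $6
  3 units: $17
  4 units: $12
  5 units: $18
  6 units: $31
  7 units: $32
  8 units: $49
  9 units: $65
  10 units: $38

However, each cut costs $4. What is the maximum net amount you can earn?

65

Consider every possible first cut. v[k] is the best of p[i]+v[k−i] over all sellable i≤k, charging 4 whenever i<k.
v[1] = 4
v[2] = max(4+4-4, 6+0) = 6
v[3] = max(4+6-4, 6+4-4, 17+0) = 17
v[4] = max(4+17-4, 6+6-4, 17+4-4, 12+0) = 17
v[5] = max(4+17-4, 6+17-4, 17+6-4, 12+4-4, 18+0) = 19
v[6] = max(4+19-4, 6+17-4, 17+17-4, 12+6-4, 18+4-4, 31+0) = 31
v[7] = max(4+31-4, 6+19-4, 17+17-4, …, 31+4-4, 32+0) = 32
v[8] = max(4+32-4, 6+31-4, 17+19-4, …, 32+4-4, 49+0) = 49
v[9] = max(4+49-4, 6+32-4, 17+31-4, …, 49+4-4, 65+0) = 65
v[10] = max(4+65-4, 6+49-4, 17+32-4, …, 65+4-4, 38+0) = 65
One optimal plan: pieces 9 + 1 (1 cut) → $69 − $4 = $65.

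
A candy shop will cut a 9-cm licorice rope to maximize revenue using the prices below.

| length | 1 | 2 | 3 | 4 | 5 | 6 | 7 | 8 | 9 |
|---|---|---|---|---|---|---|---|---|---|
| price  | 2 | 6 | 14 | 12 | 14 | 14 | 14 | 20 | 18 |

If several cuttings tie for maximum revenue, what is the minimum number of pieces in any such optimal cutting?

3

Build r[k] bottom-up: r[k] = max over allowed piece i of (p[i] + r[k−i]).
r[1] = 2
r[2] = max(2+2, 6+0) = 6
r[3] = max(2+6, 6+2, 14+0) = 14
r[4] = max(2+14, 6+6, 14+2, 12+0) = 16
r[5] = max(2+16, 6+14, 14+6, 12+2, 14+0) = 20
r[6] = max(2+20, 6+16, 14+14, 12+6, 14+2, 14+0) = 28
r[7] = max(2+28, 6+20, 14+16, …, 14+2, 14+0) = 30
r[8] = max(2+30, 6+28, 14+20, …, 14+2, 20+0) = 34
r[9] = max(2+34, 6+30, 14+28, …, 20+2, 18+0) = 42
Maximum revenue is ¢42.
Now minimize piece count subject to staying optimal: for each k, pieces[k] = 1 + min over i with p[i]+r[k−i]=r[k] of pieces[k−i].
pieces[6] = 2
pieces[7] = 3
pieces[8] = 3
pieces[9] = 3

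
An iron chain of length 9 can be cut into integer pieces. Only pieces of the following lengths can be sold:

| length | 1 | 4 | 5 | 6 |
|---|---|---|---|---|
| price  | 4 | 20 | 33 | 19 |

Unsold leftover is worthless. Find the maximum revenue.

53

Consider every possible first cut. best[k] is the best of p[i]+best[k−i] over all sellable i≤k.
best[1] = 4
best[2] = 8  (first piece 1, then best[1]=4)
best[3] = 12  (first piece 1, then best[2]=8)
best[4] = max(4+12, 20+0) = 20
best[5] = max(4+20, 20+4, 33+0) = 33
best[6] = max(4+33, 20+8, 33+4, 19+0) = 37
best[7] = max(4+37, 20+12, 33+8, 19+4) = 41
best[8] = max(4+41, 20+20, 33+12, 19+8) = 45
best[9] = max(4+45, 20+33, 33+20, 19+12) = 53
One optimal cutting: 5 + 4 → $53.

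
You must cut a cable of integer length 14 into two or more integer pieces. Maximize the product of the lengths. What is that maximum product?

Define m[k] = max over 1≤i<k of i · max(k−i, m[k−i]); the inner max lets the remainder stay uncut if that's better.
m[2] = 1×max(1,0) = 1×1 = 1
m[3] = max(1×2, 2×1) = 2
m[4] = max(1×3, 2×2, 3×1) = 4
m[5] = max(1×4, 2×3, 3×2, 4×1) = 6
m[6] = max(1×6, 2×4, 3×3, 4×2, 5×1) = 9
m[7] = max(1×9, 2×6, 3×4, 4×3, 5×2, 6×1) = 12
m[8] = max(1×12, 2×9, 3×6, …, 6×2, 7×1) = 18
m[9] = max(1×18, 2×12, 3×9, …, 7×2, 8×1) = 27
m[10] = max(1×27, 2×18, 3×12, …, 8×2, 9×1) = 36
m[11] = max(1×36, 2×27, 3×18, …, 9×2, 10×1) = 54
m[12] = max(1×54, 2×36, 3×27, …, 10×2, 11×1) = 81
m[13] = max(1×81, 2×54, 3×36, …, 11×2, 12×1) = 108
m[14] = max(1×108, 2×81, 3×54, …, 12×2, 13×1) = 162
One optimal split: 3 + 3 + 3 + 3 + 2; product 3×3×3×3×2 = 162.

162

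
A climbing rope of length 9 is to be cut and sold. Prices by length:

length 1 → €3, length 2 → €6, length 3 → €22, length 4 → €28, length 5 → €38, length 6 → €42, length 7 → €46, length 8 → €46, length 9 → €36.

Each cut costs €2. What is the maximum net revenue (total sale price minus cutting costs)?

64

Let net[k] be the best obtainable value from length k. For each k, try every first piece i and keep the best of price[i] + net[k−i] minus the 2 cut fee when i<k.
net[1] = 3
net[2] = 6
net[3] = 22
net[4] = 28
net[5] = 38
net[6] = 42  (first piece 3, then net[3]=22)
net[7] = 48  (first piece 3, then net[4]=28)
net[8] = 58  (first piece 3, then net[5]=38)
net[9] = 64  (first piece 4, then net[5]=38)
One optimal plan: pieces 5 + 4 (1 cut) → €66 − €2 = €64.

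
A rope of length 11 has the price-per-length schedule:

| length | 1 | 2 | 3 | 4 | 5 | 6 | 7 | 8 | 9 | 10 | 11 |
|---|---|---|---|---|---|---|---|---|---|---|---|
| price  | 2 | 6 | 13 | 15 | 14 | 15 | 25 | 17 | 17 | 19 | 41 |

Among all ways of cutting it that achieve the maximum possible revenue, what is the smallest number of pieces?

Let r[k] be the best obtainable value from length k. For each k, try every first piece i and keep the best of price[i] + r[k−i].
r[1] = 2
r[2] = max(2+2, 6+0) = 6
r[3] = max(2+6, 6+2, 13+0) = 13
r[4] = max(2+13, 6+6, 13+2, 15+0) = 15
r[5] = max(2+15, 6+13, 13+6, 15+2, 14+0) = 19
r[6] = max(2+19, 6+15, 13+13, 15+6, 14+2, 15+0) = 26
r[7] = max(2+26, 6+19, 13+15, …, 15+2, 25+0) = 28
r[8] = max(2+28, 6+26, 13+19, …, 25+2, 17+0) = 32
r[9] = max(2+32, 6+28, 13+26, …, 17+2, 17+0) = 39
r[10] = max(2+39, 6+32, 13+28, …, 17+2, 19+0) = 41
r[11] = max(2+41, 6+39, 13+32, …, 19+2, 41+0) = 45
Maximum revenue is $45.
Now minimize piece count subject to staying optimal: for each k, pieces[k] = 1 + min over i with p[i]+r[k−i]=r[k] of pieces[k−i].
pieces[8] = 3
pieces[9] = 3
pieces[10] = 3
pieces[11] = 4

4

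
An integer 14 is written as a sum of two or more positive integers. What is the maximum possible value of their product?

Define f[k] = max over 1≤i<k of i · max(k−i, f[k−i]); the inner max lets the remainder stay uncut if that's better.
Small cases: f[2]=1, f[3]=2, f[4]=4, f[5]=6, f[6]=9, f[7]=12, f[8]=18.
f[9] = 3*max(6,9) = 3*9 = 27
f[10] = 2*max(8,18) = 2*18 = 36
f[11] = 2*max(9,27) = 2*27 = 54
f[12] = 3*max(9,27) = 3*27 = 81
f[13] = 2*max(11,54) = 2*54 = 108
f[14] = 2*max(12,81) = 2*81 = 162
One optimal split: 3 + 3 + 3 + 3 + 2; product 3*3*3*3*2 = 162.

162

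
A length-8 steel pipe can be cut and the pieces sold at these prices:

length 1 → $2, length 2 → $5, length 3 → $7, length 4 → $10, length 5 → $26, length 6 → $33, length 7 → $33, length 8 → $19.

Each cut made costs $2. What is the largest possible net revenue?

36

Let v[k] be the best obtainable value from length k. For each k, try every first piece i and keep the best of price[i] + v[k−i] minus the 2 cut fee when i<k.
v[1] = 2
v[2] = max(2+2-2, 5+0) = 5
v[3] = max(2+5-2, 5+2-2, 7+0) = 7
v[4] = max(2+7-2, 5+5-2, 7+2-2, 10+0) = 10
v[5] = max(2+10-2, 5+7-2, 7+5-2, 10+2-2, 26+0) = 26
v[6] = max(2+26-2, 5+10-2, 7+7-2, 10+5-2, 26+2-2, 33+0) = 33
v[7] = max(2+33-2, 5+26-2, 7+10-2, …, 33+2-2, 33+0) = 33
v[8] = max(2+33-2, 5+33-2, 7+26-2, …, 33+2-2, 19+0) = 36
One optimal plan: pieces 6 + 2 (1 cut) → $38 − $2 = $36.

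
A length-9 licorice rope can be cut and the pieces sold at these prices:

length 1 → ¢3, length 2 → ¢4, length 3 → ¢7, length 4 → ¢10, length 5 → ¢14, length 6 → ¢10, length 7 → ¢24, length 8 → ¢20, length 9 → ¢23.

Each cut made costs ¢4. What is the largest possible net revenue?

Build v[k] bottom-up: v[k] = max over allowed piece i of (p[i] + v[k−i]) − 4 per cut.
v[1] = 3
v[2] = 4
v[3] = 7
v[4] = 10
v[5] = 14
v[6] = 13  (first piece 1, then v[5]=14)
v[7] = 24
v[8] = 23  (first piece 1, then v[7]=24)
v[9] = 24  (first piece 2, then v[7]=24)
One optimal plan: pieces 7 + 2 (1 cut) → ¢28 − ¢4 = ¢24.

24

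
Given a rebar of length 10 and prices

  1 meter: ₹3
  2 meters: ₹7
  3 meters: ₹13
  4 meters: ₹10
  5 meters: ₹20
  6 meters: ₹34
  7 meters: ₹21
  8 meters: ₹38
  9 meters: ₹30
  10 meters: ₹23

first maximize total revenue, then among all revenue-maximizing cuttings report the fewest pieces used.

3

Build r[k] bottom-up: r[k] = max over allowed piece i of (p[i] + r[k−i]).
r[1] = 3
r[2] = 7
r[3] = 13
r[4] = 16  (first piece 1, then r[3]=13)
r[5] = 20  (first piece 2, then r[3]=13)
r[6] = 34
r[7] = 37  (first piece 1, then r[6]=34)
r[8] = 41  (first piece 2, then r[6]=34)
r[9] = 47  (first piece 3, then r[6]=34)
r[10] = 50  (first piece 1, then r[9]=47)
Maximum revenue is ₹50.
Now minimize piece count subject to staying optimal: for each k, pieces[k] = 1 + min over i with p[i]+r[k−i]=r[k] of pieces[k−i].
pieces[7] = 2
pieces[8] = 2
pieces[9] = 2
pieces[10] = 3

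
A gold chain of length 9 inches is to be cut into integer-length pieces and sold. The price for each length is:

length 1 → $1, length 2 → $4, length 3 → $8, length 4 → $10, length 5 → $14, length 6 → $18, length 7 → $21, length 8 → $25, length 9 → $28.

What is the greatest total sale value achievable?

Let R[k] be the best obtainable value from length k. For each k, try every first piece i and keep the best of price[i] + R[k−i].
R[1] = 1
R[2] = 4
R[3] = 8
R[4] = 10
R[5] = 14
R[6] = 18
R[7] = 21
R[8] = 25
R[9] = 28
Best is to sell the whole 9-inch piece uncut for $28.

28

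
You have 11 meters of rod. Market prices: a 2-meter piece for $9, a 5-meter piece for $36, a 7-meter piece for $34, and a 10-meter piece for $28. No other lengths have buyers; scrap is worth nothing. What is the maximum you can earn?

72

Let f[k] be the best obtainable value from length k. For each k, try every first piece i and keep the best of price[i] + f[k−i].
f[1] = 0
f[2] = 9
f[3] = 9
f[4] = 18  (first piece 2, then f[2]=9)
f[5] = max(9+9, 36+0) = 36
f[6] = max(9+18, 36+0) = 36
f[7] = max(9+36, 36+9, 34+0) = 45
f[8] = max(9+36, 36+9, 34+0) = 45
f[9] = max(9+45, 36+18, 34+9) = 54
f[10] = max(9+45, 36+36, 34+9, 28+0) = 72
f[11] = max(9+54, 36+36, 34+18, 28+0) = 72
One optimal cutting: pieces 5 + 5 with 1 meter of scrap → $72.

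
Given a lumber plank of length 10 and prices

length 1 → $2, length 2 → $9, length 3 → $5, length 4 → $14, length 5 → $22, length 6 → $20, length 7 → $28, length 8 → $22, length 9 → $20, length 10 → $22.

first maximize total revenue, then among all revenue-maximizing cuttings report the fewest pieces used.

5

Let r[k] be the best obtainable value from length k. For each k, try every first piece i and keep the best of price[i] + r[k−i].
r[1] = 2
r[2] = 9
r[3] = 11  (first piece 1, then r[2]=9)
r[4] = 18  (first piece 2, then r[2]=9)
r[5] = 22
r[6] = 27  (first piece 2, then r[4]=18)
r[7] = 31  (first piece 2, then r[5]=22)
r[8] = 36  (first piece 2, then r[6]=27)
r[9] = 40  (first piece 2, then r[7]=31)
r[10] = 45  (first piece 2, then r[8]=36)
Maximum revenue is $45.
Now minimize piece count subject to staying optimal: for each k, pieces[k] = 1 + min over i with p[i]+r[k−i]=r[k] of pieces[k−i].
pieces[7] = 2
pieces[8] = 4
pieces[9] = 3
pieces[10] = 5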